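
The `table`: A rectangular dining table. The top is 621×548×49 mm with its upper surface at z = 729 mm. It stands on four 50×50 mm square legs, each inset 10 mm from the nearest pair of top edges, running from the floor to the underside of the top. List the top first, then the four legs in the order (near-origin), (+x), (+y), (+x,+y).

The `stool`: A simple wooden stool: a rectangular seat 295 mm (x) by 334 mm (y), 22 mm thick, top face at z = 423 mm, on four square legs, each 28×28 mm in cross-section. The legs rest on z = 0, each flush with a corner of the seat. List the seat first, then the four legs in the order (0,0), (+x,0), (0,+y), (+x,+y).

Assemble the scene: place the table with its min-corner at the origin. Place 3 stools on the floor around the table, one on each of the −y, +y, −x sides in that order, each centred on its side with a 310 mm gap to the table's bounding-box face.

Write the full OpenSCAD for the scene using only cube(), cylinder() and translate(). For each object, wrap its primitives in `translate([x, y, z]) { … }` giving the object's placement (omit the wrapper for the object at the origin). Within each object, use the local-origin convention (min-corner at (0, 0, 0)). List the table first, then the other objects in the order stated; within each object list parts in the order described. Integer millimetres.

translate([0, 0, 680]) cube([621, 548, 49]);
translate([10, 10, 0]) cube([50, 50, 680]);
translate([561, 10, 0]) cube([50, 50, 680]);
translate([10, 488, 0]) cube([50, 50, 680]);
translate([561, 488, 0]) cube([50, 50, 680]);
translate([163, -644, 0]) {
  translate([0, 0, 401]) cube([295, 334, 22]);
  cube([28, 28, 401]);
  translate([267, 0, 0]) cube([28, 28, 401]);
  translate([0, 306, 0]) cube([28, 28, 401]);
  translate([267, 306, 0]) cube([28, 28, 401]);
}
translate([163, 858, 0]) {
  translate([0, 0, 401]) cube([295, 334, 22]);
  cube([28, 28, 401]);
  translate([267, 0, 0]) cube([28, 28, 401]);
  translate([0, 306, 0]) cube([28, 28, 401]);
  translate([267, 306, 0]) cube([28, 28, 401]);
}
translate([-605, 107, 0]) {
  translate([0, 0, 401]) cube([295, 334, 22]);
  cube([28, 28, 401]);
  translate([267, 0, 0]) cube([28, 28, 401]);
  translate([0, 306, 0]) cube([28, 28, 401]);
  translate([267, 306, 0]) cube([28, 28, 401]);
}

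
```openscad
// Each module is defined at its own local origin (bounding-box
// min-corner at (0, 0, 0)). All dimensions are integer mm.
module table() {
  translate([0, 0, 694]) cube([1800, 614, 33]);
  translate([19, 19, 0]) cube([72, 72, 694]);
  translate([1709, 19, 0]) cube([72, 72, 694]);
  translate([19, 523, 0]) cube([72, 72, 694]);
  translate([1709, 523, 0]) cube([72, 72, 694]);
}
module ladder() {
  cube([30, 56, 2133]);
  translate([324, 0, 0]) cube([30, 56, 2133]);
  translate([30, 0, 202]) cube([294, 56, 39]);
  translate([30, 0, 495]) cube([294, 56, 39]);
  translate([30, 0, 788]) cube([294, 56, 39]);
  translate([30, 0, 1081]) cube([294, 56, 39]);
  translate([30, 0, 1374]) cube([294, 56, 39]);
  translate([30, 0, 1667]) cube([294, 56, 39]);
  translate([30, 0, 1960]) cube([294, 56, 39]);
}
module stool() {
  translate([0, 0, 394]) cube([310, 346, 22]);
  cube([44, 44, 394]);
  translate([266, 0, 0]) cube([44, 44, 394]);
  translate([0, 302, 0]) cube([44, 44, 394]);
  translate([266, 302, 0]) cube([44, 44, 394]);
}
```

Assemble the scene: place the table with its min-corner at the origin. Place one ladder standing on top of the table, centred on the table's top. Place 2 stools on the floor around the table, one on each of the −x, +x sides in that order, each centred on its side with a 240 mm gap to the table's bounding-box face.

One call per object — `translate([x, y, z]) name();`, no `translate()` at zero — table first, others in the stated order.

table();
translate([723, 279, 727]) ladder();
translate([-550, 134, 0]) stool();
translate([2040, 134, 0]) stool();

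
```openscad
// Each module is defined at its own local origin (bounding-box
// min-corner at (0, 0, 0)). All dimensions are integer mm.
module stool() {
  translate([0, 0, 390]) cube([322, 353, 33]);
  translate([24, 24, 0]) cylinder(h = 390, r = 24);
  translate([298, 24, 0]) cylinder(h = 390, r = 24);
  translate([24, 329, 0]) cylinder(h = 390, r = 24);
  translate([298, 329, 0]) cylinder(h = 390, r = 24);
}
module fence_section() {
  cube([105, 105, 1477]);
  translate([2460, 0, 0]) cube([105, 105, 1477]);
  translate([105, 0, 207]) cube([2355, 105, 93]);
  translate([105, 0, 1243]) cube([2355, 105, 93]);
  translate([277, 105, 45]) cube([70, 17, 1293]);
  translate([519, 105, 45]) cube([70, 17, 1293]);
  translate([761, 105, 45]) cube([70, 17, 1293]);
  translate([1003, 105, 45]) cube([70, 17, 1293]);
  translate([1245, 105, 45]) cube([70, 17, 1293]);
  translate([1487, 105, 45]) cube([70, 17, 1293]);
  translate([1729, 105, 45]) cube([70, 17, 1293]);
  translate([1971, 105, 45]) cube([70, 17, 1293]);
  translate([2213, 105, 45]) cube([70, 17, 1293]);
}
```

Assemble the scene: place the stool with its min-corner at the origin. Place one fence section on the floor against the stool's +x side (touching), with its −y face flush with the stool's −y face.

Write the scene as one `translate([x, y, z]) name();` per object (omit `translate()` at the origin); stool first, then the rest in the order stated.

stool();
translate([322, 0, 0]) fence_section();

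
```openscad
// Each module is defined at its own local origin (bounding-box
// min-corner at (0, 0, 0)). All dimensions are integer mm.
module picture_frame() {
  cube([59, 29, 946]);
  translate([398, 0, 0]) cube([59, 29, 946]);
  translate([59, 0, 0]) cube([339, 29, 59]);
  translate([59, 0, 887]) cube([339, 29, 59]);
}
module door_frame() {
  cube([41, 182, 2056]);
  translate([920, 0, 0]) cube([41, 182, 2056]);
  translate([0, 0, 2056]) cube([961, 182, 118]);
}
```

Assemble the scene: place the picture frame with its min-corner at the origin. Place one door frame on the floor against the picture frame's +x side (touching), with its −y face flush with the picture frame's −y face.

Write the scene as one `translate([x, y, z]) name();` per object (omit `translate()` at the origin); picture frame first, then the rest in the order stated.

picture_frame();
translate([457, 0, 0]) door_frame();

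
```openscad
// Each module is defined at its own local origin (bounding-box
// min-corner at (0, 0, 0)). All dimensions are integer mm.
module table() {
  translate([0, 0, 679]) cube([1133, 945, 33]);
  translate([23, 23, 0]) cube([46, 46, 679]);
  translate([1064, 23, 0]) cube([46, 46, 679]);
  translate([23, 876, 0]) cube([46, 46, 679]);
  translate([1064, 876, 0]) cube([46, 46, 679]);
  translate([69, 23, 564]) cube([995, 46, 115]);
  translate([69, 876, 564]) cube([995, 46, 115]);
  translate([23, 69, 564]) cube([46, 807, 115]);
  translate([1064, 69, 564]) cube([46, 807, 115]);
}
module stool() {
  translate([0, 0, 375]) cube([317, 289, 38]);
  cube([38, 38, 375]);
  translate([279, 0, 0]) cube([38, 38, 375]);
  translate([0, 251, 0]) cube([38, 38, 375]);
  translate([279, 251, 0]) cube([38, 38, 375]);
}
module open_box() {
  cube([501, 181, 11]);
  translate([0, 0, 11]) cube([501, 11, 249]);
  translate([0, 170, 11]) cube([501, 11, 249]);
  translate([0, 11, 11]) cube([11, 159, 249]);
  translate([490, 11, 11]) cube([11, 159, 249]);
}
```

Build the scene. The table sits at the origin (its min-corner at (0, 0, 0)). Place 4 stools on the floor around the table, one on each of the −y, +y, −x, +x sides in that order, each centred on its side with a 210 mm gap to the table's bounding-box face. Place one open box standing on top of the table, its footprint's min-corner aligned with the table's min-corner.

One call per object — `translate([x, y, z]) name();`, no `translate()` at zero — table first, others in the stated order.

table();
translate([408, -499, 0]) stool();
translate([408, 1155, 0]) stool();
translate([-527, 328, 0]) stool();
translate([1343, 328, 0]) stool();
translate([0, 0, 712]) open_box();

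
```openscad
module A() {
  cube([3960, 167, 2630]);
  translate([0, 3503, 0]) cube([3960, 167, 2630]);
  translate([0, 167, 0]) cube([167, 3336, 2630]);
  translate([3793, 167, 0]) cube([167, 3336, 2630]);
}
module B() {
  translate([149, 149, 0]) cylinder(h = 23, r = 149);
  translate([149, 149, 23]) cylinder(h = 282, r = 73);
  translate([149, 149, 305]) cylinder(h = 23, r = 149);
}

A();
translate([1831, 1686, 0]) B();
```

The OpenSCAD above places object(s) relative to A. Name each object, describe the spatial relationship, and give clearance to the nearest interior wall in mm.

A is a house frame. B is a spool. The spool sits inside the house frame, centred. The clearance to the nearest interior wall is 1519 mm.

Clearances: x = 1664, y = 1519; minimum 1519 mm.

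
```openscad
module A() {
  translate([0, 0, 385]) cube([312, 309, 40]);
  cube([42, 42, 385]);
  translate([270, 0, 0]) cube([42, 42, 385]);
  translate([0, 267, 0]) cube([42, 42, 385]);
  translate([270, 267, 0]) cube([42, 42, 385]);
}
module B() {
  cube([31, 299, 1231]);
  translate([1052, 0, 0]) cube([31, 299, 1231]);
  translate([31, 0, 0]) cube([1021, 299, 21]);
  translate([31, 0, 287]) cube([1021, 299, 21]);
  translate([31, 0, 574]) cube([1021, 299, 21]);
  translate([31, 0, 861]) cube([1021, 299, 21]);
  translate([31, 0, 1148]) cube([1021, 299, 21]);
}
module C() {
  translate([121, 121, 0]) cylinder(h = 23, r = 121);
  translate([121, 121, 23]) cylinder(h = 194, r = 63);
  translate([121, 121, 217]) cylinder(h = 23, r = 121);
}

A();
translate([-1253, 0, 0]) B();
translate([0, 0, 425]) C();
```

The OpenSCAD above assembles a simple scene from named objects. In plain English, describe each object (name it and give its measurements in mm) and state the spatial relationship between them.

A is a four-legged stool. The seat is 312×309 mm, 40 mm thick, top at z = 425 mm. It stands on four square legs, each 42×42 mm in cross-section, from z = 0 to the seat underside, each flush with a corner of the seat.

B is an open bookshelf. Two side panels, each 31 mm thick, 299 mm deep and 1231 mm tall, stand 1083 mm apart (outside-to-outside). Between them sit 5 shelves, each 21 mm thick and 299 mm deep, spanning the full gap between the sides. The bottom shelf rests on the floor (its underside at z = 0) and the clear gap between one shelf's top and the next shelf's underside is 266 mm.

C is a spool: two coaxial disc flanges of radius 121 mm and thickness 23 mm, joined by a core cylinder of radius 63 mm and height 194 mm. The lower flange rests on z = 0 and the three cylinders share a vertical axis.

The bookshelf is on the floor beside the stool on its −x side. The spool is on top of the stool.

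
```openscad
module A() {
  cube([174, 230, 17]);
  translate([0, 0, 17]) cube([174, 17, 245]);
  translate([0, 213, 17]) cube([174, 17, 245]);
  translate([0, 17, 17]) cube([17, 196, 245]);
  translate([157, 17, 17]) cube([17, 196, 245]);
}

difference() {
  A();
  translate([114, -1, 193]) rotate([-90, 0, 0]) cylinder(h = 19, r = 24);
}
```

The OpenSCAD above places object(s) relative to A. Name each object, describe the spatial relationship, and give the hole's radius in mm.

The subtracted cylinder has r = 24 mm.

A is an open box. The open box has a circular hole through its front wall. The hole's radius is 24 mm.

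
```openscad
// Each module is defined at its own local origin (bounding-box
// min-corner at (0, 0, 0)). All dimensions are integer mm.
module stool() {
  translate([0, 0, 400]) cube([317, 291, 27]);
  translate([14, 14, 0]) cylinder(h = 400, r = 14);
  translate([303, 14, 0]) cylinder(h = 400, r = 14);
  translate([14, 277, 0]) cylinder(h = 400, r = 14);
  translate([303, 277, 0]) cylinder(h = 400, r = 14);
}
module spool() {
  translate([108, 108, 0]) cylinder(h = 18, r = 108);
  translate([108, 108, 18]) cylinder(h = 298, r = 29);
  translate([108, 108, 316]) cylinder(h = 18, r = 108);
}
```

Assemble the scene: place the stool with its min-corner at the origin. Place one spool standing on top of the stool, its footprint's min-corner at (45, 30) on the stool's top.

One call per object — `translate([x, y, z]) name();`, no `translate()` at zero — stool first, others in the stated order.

stool();
translate([45, 30, 427]) spool();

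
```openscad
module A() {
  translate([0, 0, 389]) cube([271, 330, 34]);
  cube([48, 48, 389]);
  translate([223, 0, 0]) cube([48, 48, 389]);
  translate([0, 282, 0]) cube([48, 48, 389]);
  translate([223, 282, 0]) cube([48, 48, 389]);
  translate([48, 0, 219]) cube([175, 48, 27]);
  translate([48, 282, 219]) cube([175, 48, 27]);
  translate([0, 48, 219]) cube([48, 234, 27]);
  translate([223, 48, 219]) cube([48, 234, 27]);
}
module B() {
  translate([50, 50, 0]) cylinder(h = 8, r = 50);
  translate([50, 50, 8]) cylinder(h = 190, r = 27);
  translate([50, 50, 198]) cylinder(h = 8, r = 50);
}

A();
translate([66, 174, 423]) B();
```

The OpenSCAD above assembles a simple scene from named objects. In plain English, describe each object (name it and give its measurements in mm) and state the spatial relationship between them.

A is a four-legged stool. The seat is a 271×330×34 mm slab whose top surface is at z = 423 mm; four square legs, each 48×48 mm in cross-section, run from the floor (z = 0) to the underside of the seat, each flush with a corner of the seat. Four stretchers, 48 mm wide and 27 mm tall, connect adjacent legs with their undersides at z = 219 mm, each running between the inner faces of the legs it joins and aligned with the legs' outer faces on the other axis.

B is a spool: two coaxial disc flanges of radius 50 mm and thickness 8 mm, joined by a core cylinder of radius 27 mm and height 190 mm. The lower flange rests on z = 0 and the three cylinders share a vertical axis.

The spool is on top of the stool.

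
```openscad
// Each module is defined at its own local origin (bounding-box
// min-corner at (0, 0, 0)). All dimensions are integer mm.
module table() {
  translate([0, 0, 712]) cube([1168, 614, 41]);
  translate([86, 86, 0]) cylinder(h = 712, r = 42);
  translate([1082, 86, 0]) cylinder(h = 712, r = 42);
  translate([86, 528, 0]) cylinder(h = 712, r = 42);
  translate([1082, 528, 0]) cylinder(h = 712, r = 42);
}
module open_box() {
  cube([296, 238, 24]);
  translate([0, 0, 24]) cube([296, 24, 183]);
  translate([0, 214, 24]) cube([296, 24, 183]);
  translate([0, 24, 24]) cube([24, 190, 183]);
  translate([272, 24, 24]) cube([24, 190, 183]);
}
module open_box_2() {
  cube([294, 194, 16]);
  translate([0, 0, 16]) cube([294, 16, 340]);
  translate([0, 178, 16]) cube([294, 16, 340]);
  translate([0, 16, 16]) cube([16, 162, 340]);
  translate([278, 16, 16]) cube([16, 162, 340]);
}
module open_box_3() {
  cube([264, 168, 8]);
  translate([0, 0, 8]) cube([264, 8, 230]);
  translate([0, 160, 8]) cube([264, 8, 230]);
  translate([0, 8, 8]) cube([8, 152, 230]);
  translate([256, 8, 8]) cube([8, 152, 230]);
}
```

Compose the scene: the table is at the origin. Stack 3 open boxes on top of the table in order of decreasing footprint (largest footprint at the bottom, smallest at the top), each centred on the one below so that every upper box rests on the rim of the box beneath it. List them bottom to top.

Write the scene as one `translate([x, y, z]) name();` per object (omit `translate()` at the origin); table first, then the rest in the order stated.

table();
translate([436, 188, 753]) open_box();
translate([437, 210, 960]) open_box_2();
translate([452, 223, 1316]) open_box_3();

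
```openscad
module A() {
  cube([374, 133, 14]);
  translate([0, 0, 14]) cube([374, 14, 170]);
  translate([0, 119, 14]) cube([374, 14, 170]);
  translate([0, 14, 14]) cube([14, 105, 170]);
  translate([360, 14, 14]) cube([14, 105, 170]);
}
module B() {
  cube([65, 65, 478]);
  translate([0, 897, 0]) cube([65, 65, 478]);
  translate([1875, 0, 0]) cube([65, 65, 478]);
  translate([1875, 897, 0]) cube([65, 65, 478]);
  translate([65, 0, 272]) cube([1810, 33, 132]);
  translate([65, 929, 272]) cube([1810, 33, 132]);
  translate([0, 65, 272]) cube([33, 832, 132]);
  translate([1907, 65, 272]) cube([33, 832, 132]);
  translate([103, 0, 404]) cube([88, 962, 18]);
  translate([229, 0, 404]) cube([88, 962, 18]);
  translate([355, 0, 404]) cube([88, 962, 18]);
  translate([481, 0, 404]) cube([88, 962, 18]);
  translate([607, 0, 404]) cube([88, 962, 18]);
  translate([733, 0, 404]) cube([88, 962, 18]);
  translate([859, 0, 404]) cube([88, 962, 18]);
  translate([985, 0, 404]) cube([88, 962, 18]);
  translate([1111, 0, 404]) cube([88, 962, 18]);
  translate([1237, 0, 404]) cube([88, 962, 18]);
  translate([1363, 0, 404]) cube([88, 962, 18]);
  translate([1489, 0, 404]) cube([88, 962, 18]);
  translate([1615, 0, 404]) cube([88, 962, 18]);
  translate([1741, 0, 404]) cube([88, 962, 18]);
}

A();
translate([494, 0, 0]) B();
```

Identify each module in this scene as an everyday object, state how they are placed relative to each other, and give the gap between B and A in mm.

The bed frame's nearest face is 120 mm from the open box's +x face.

A is an open box. B is a bed frame. The bed frame is on the floor beside the open box on its +x side. The gap between the bed frame and the open box is 120 mm.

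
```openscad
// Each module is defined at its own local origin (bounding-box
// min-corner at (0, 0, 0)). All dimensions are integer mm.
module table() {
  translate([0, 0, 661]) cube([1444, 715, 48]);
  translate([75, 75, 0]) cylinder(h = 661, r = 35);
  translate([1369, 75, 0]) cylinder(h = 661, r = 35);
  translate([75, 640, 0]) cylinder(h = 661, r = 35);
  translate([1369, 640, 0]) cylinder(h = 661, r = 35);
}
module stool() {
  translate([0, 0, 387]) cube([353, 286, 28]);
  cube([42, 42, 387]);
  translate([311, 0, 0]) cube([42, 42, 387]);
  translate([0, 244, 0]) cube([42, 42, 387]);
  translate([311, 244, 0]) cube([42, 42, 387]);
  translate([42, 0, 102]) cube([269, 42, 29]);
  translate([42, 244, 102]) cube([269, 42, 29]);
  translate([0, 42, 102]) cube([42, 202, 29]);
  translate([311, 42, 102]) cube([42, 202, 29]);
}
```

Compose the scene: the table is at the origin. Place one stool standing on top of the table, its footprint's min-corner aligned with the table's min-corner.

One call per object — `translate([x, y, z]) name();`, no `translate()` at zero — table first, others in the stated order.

table();
translate([0, 0, 709]) stool();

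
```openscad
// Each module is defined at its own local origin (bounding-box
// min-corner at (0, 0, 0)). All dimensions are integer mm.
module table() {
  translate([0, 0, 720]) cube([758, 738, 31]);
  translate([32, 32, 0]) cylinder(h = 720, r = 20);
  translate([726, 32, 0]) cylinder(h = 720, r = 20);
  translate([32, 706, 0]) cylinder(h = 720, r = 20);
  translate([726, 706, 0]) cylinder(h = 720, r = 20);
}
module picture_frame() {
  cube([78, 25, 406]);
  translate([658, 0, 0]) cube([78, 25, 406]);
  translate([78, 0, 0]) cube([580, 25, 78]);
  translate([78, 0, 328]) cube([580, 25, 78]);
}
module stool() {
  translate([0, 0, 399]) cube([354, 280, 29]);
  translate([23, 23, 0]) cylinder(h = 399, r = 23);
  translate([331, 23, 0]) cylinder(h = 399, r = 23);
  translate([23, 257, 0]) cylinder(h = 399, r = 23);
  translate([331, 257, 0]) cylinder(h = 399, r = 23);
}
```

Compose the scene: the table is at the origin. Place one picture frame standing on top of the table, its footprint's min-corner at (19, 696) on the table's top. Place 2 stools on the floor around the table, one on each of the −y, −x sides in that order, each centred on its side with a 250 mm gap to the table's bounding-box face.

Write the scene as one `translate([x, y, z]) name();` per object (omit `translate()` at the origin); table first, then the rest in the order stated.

table();
translate([19, 696, 751]) picture_frame();
translate([202, -530, 0]) stool();
translate([-604, 229, 0]) stool();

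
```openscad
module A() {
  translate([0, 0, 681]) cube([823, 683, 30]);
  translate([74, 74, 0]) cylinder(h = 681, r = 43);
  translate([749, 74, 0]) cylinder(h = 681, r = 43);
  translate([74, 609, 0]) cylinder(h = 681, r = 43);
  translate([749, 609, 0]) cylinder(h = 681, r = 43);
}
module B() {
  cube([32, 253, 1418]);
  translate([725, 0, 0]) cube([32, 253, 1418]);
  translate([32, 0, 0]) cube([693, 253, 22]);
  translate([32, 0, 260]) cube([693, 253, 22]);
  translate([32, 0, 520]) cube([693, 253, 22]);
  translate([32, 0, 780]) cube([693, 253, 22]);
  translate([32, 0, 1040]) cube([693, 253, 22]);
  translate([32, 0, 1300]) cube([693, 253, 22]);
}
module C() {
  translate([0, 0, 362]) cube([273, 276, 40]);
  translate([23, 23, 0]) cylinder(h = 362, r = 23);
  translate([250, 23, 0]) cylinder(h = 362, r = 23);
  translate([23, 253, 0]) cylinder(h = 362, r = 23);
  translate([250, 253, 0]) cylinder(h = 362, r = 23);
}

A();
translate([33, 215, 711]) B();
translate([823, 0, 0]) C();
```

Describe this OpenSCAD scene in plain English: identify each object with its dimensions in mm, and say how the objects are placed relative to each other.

A is a table: top 823 mm (x) × 683 mm (y), 30 mm thick, upper face at z = 711 mm, on four round legs of 86 mm diameter, each leg's bounding box inset 31 mm from the nearest pair of top edges, running from z = 0 to the bottom of the top.

B is a bookshelf 757 mm wide overall, 253 mm deep and 1418 mm tall. The two sides are 32 mm thick vertical panels. 6 horizontal shelves of 22 mm thickness span between the inner faces of the sides; the lowest shelf sits on the floor and shelves are stacked with a clear vertical gap of 238 mm between each pair.

C is a four-legged stool. The seat is a 273×276×40 mm slab whose top surface is at z = 402 mm; four round legs, each 46 mm in diameter, run from the floor (z = 0) to the underside of the seat, each leg's axis is inset half a diameter from the nearest pair of seat edges (so the leg's bounding box is flush with the corner).

The bookshelf is on top of the table, centred. The stool is against the table's +x side, with their −y faces flush.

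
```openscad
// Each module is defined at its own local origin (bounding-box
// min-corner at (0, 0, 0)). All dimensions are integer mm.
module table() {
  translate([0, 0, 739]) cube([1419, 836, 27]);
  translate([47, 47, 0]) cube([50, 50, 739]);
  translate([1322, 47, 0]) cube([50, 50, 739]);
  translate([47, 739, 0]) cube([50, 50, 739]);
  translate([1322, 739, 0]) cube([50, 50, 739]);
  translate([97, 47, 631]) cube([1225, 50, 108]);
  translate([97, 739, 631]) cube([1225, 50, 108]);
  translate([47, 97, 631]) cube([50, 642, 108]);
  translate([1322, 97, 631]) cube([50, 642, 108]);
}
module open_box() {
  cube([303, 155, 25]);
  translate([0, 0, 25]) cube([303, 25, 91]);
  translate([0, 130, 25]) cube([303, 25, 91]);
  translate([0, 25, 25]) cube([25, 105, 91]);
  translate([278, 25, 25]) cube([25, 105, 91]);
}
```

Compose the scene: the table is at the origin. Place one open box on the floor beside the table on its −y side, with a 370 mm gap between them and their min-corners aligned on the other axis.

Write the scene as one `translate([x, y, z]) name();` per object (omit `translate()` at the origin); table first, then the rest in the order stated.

table();
translate([0, -525, 0]) open_box();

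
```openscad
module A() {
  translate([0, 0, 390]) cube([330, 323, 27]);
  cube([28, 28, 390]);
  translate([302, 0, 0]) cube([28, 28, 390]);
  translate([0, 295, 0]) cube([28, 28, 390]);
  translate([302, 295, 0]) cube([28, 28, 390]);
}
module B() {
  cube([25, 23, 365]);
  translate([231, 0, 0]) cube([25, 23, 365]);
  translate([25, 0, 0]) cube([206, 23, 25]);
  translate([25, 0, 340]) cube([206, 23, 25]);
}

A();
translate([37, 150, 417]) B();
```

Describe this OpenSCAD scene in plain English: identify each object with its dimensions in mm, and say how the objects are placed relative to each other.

A is a four-legged stool. The seat is a 330×323×27 mm slab whose top surface is at z = 417 mm; four square legs, each 28×28 mm in cross-section, run from the floor (z = 0) to the underside of the seat, each flush with a corner of the seat.

B is a picture frame with a 206×315 mm rectangular opening (x by z) and a uniform 25 mm border on every side. Frame depth is 23 mm along y. It is built from two vertical stiles running the full outside height and two horizontal rails spanning the gap between the stiles.

The picture frame is on top of the stool, centred.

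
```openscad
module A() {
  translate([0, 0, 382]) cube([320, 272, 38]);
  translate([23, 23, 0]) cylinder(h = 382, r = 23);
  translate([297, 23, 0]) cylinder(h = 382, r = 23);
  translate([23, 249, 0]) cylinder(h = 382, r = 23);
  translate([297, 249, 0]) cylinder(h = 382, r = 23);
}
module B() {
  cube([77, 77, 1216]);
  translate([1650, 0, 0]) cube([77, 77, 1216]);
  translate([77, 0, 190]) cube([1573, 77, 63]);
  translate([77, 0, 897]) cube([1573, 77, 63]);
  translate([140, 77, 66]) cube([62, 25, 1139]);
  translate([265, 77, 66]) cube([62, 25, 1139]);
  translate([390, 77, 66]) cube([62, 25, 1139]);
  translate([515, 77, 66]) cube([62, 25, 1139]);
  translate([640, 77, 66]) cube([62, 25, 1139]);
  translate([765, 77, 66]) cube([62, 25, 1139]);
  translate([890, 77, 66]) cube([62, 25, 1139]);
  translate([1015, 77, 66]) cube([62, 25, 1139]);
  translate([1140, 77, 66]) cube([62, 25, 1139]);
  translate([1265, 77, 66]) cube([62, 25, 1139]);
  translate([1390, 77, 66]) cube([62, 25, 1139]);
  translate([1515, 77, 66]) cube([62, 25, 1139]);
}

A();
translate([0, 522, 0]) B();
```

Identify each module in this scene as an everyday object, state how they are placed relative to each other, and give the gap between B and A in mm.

The fence section's nearest face is 250 mm from the stool's +y face.

A is a stool. B is a fence section. The fence section is on the floor beside the stool on its +y side. The gap between the fence section and the stool is 250 mm.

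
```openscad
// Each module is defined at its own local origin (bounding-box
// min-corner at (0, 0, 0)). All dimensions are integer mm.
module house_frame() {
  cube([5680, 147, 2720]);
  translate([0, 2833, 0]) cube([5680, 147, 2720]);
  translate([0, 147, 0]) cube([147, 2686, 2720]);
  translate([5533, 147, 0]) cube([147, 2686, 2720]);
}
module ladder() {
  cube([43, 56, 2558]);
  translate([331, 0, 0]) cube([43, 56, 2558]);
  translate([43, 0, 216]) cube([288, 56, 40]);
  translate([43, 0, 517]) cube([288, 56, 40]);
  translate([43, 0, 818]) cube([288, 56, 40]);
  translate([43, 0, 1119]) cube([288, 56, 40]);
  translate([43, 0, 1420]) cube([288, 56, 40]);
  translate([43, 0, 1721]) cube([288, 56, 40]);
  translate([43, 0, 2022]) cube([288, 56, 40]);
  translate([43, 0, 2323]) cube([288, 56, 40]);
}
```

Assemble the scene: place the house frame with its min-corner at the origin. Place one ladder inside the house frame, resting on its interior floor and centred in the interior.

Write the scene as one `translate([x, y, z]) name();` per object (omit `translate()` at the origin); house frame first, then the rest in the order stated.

house_frame();
translate([2653, 1462, 0]) ladder();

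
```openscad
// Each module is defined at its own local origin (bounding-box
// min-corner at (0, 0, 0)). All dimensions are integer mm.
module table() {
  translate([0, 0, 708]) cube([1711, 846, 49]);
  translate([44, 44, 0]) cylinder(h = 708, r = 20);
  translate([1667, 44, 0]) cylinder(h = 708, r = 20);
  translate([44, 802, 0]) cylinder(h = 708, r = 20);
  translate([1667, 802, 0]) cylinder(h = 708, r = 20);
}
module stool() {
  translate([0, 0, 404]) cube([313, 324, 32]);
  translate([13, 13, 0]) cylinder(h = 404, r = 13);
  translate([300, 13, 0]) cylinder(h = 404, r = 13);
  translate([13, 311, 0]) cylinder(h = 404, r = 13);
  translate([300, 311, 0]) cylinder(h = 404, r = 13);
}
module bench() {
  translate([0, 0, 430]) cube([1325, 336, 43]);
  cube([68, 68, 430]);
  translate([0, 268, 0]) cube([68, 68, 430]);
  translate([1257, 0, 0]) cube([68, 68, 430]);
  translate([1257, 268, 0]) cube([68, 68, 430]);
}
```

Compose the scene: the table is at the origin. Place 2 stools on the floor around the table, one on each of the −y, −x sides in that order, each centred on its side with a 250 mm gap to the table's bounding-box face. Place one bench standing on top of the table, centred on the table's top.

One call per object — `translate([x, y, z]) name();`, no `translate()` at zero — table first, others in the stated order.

table();
translate([699, -574, 0]) stool();
translate([-563, 261, 0]) stool();
translate([193, 255, 757]) bench();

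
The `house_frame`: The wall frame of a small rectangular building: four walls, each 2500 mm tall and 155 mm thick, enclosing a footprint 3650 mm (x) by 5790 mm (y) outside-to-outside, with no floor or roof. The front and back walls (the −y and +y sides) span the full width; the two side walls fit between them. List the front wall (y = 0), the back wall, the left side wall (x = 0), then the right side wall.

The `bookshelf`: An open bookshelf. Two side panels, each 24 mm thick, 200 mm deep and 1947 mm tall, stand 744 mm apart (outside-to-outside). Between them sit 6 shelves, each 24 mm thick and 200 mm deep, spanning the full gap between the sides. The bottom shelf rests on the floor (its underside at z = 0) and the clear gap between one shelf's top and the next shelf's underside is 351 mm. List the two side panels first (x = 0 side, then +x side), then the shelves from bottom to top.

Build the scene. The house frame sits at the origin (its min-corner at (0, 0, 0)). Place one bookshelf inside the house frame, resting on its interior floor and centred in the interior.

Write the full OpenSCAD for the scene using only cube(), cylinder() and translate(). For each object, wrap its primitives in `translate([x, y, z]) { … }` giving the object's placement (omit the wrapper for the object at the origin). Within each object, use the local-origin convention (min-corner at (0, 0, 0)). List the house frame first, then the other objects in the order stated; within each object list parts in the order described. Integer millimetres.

cube([3650, 155, 2500]);
translate([0, 5635, 0]) cube([3650, 155, 2500]);
translate([0, 155, 0]) cube([155, 5480, 2500]);
translate([3495, 155, 0]) cube([155, 5480, 2500]);
translate([1453, 2795, 0]) {
  cube([24, 200, 1947]);
  translate([720, 0, 0]) cube([24, 200, 1947]);
  translate([24, 0, 0]) cube([696, 200, 24]);
  translate([24, 0, 375]) cube([696, 200, 24]);
  translate([24, 0, 750]) cube([696, 200, 24]);
  translate([24, 0, 1125]) cube([696, 200, 24]);
  translate([24, 0, 1500]) cube([696, 200, 24]);
  translate([24, 0, 1875]) cube([696, 200, 24]);
}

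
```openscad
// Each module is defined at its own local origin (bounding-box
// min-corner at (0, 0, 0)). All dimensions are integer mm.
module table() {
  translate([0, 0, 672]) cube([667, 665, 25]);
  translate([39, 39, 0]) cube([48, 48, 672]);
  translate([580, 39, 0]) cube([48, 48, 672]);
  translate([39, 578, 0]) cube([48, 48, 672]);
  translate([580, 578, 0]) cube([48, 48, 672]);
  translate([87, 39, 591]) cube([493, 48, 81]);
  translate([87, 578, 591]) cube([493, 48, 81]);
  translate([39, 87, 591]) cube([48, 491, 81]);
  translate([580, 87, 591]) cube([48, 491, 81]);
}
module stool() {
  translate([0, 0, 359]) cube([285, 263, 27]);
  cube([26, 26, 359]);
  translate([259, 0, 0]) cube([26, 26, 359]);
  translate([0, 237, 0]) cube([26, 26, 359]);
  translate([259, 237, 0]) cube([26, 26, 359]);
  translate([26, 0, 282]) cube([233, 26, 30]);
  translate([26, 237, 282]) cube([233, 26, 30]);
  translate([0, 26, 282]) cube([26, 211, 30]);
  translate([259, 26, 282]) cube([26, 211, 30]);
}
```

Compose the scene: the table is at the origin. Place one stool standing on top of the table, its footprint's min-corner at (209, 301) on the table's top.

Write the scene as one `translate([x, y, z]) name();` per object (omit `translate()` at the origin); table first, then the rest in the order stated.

table();
translate([209, 301, 697]) stool();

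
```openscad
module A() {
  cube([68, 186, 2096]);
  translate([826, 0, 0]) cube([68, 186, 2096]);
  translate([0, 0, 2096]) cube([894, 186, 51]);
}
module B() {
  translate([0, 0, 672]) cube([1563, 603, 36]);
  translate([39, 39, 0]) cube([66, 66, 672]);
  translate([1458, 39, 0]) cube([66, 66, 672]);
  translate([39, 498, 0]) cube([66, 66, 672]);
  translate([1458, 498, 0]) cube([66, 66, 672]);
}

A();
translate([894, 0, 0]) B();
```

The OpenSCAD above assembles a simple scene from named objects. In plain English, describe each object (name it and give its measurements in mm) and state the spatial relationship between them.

A is a door frame. The clear opening is 758 mm wide and 2096 mm high. Two 68 mm wide jambs, 186 mm deep, stand either side of the opening from the floor to the top of the opening. A 51 mm thick head sits across the top of both jambs, spanning the full outside width of the frame.

B is a rectangular dining table. The top is 1563×603×36 mm with its upper surface at z = 708 mm. It stands on four 66×66 mm square legs, each inset 39 mm from the nearest pair of top edges, running from the floor to the underside of the top.

The table is against the door frame's +x side, with their −y faces flush.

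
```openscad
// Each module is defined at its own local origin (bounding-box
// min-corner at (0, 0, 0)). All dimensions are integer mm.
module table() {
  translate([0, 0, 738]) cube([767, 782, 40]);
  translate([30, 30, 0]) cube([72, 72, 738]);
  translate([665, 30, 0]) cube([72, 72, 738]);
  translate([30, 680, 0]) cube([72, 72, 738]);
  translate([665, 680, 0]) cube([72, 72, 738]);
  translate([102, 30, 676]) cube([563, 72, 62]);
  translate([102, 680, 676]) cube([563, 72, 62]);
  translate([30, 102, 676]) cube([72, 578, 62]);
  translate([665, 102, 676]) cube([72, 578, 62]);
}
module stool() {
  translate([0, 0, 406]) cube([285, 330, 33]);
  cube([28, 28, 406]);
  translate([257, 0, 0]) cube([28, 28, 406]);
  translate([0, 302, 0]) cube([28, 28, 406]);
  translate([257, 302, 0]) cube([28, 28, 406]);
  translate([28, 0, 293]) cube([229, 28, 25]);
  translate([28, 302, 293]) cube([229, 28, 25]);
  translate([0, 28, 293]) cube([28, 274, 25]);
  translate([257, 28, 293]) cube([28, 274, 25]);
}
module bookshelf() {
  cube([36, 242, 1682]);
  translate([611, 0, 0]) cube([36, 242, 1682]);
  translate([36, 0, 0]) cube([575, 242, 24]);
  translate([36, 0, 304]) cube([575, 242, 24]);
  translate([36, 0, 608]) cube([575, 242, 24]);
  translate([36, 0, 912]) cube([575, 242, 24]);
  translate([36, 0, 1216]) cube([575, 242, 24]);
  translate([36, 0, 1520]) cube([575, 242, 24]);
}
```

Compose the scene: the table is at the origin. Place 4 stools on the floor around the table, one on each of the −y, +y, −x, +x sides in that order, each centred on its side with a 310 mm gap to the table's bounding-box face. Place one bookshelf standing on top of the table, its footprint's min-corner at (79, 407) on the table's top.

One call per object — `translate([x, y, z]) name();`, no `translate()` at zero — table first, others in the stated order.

table();
translate([241, -640, 0]) stool();
translate([241, 1092, 0]) stool();
translate([-595, 226, 0]) stool();
translate([1077, 226, 0]) stool();
translate([79, 407, 778]) bookshelf();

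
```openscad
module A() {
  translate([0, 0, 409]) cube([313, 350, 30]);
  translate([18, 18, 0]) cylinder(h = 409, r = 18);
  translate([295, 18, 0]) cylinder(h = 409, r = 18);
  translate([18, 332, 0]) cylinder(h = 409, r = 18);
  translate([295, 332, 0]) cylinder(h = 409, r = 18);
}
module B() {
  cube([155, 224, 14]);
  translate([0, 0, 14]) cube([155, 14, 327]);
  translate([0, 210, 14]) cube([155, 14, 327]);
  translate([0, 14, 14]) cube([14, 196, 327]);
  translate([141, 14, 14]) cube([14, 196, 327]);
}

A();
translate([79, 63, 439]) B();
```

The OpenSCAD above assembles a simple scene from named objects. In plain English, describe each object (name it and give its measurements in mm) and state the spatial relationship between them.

A is a four-legged stool. The seat is a 313×350×30 mm slab whose top surface is at z = 439 mm; four round legs, each 36 mm in diameter, run from the floor (z = 0) to the underside of the seat, each leg's axis is inset half a diameter from the nearest pair of seat edges (so the leg's bounding box is flush with the corner).

B is an open-topped rectangular box: outside dimensions 155×224×341 mm, with a uniform wall and base thickness of 14 mm. The base is a full 155×224 slab on the floor; four walls sit on top of the base. The front and back walls (the −y and +y sides) span the full width; the two side walls fit between them.

The open box is on top of the stool, centred.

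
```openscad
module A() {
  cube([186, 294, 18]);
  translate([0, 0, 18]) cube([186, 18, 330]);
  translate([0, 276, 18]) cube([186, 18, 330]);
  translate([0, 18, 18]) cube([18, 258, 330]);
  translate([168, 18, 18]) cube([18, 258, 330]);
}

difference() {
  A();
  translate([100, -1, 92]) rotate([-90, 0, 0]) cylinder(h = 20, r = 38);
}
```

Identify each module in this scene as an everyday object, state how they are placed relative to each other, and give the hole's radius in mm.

The subtracted cylinder has r = 38 mm.

A is an open box. The open box has a circular hole through its front wall. The hole's radius is 38 mm.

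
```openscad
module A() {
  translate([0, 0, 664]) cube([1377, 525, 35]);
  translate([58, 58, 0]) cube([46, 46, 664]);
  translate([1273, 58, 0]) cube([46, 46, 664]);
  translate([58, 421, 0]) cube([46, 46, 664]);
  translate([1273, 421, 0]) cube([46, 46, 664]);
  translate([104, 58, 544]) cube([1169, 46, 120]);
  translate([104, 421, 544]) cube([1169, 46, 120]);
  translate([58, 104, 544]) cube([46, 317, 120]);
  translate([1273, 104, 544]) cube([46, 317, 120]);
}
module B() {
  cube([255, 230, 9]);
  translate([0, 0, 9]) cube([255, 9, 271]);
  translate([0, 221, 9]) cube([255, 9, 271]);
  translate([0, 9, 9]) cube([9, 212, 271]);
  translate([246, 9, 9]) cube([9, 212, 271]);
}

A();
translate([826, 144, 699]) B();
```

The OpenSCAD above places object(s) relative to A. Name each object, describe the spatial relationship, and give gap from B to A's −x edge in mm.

The open box's min-x is at 826; the table's min-x is 0; gap = 826 mm.

A is a table. B is an open box. The open box is on top of the table. The gap from the open box to the table's −x edge is 826 mm.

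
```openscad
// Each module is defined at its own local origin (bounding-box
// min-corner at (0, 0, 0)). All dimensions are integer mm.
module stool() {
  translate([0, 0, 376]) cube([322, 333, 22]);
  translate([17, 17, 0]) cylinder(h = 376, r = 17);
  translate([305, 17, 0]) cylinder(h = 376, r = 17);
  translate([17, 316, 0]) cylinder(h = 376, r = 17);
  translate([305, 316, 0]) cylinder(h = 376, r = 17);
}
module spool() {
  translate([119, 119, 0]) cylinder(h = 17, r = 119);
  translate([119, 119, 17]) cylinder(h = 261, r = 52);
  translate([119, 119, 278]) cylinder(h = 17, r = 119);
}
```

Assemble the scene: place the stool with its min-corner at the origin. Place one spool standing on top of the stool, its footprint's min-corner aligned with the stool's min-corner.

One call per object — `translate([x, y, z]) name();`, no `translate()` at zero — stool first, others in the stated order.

stool();
translate([0, 0, 398]) spool();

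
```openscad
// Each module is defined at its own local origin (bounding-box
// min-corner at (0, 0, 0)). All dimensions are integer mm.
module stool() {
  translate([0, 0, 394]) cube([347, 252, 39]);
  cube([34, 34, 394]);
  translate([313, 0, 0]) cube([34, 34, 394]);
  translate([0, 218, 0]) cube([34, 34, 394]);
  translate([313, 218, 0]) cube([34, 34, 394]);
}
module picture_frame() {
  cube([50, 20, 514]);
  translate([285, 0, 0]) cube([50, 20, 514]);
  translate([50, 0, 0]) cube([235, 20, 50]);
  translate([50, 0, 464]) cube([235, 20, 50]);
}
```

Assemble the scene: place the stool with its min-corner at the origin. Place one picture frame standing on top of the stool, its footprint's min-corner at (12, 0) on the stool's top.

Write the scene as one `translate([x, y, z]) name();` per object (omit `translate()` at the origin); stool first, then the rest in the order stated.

stool();
translate([12, 0, 433]) picture_frame();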